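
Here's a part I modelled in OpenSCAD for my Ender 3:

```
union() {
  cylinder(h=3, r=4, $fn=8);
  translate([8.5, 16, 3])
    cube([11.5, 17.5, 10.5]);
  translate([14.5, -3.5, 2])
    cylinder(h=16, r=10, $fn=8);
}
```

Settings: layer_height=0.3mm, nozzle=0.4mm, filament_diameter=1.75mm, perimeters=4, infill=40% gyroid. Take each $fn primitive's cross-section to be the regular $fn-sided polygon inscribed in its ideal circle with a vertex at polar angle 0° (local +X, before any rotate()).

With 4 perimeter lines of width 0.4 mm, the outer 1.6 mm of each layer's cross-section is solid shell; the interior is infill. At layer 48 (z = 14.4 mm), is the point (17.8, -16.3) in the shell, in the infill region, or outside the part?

At z = 14.4 mm: the cylinder does not reach this height (z outside [0, 3]); the cube at (8.5, 16) is absent (z outside [3, 13.5]); the r=10 cylinder at (14.5, -3.5) gives a regular 8-gon of circumradius 10 (constant along its height); Taking the union: only the r=10 cylinder at (14.5, -3.5) is present, so the union is just that shape — 1 connected region. Overall, the cross-section is a single solid region. The nearest boundary edge runs (14.50, -13.50)→(21.57, -10.57); distance from the point to it = 3.85 mm. The point is not inside any of the regions above, so it lies outside the cross-section (3.85 mm from the nearest boundary).

outside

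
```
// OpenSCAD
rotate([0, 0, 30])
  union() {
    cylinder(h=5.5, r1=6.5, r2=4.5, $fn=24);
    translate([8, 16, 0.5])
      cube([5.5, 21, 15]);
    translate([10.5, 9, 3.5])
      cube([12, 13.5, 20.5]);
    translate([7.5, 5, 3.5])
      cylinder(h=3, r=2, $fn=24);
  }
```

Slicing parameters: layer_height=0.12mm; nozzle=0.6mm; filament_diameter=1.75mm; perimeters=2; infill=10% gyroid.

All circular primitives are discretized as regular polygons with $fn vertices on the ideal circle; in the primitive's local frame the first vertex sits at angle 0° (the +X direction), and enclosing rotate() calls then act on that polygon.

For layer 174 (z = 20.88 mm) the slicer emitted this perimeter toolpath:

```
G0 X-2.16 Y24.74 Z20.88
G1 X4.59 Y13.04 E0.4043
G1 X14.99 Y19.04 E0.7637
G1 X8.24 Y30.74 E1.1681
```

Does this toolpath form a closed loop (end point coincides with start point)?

no

Start point (G0): (-2.16, 24.74). End point (last G1): the path does not return to the start — open.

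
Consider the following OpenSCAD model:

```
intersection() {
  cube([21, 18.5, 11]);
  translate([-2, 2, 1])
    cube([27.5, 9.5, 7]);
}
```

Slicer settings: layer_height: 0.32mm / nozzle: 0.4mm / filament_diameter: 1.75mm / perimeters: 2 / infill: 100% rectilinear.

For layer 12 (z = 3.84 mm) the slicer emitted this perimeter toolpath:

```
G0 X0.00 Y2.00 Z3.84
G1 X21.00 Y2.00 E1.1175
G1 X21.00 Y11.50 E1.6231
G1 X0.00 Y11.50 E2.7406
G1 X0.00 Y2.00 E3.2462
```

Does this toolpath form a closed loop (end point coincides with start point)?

Start point (G0): (0.00, 2.00). End point (last G1): the path returns to the start — closed.

yes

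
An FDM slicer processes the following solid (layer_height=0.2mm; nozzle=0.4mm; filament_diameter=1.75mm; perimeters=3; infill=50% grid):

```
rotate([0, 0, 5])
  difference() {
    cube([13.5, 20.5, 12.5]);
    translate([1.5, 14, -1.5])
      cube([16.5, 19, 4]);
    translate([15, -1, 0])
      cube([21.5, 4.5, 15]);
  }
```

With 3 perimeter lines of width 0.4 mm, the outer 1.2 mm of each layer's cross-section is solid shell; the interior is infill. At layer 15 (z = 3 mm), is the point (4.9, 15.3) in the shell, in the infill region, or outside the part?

infill

At z = 3 mm: the 13.5×20.5 cube contributes its full rectangle; the cube at (1.5, 14) is not intersected at this z (z outside [-1.5, 2.5]); the 21.5×4.5 cube at (15, -1) contributes its full rectangle; After the difference (first − rest): starting from the 13.5×20.5 cube, the 21.5×4.5 cube at (15, -1) misses the remaining region (no effect) — 1 connected region; (rotated 5° about Z; rotation is an isometry so areas/perimeters/island counts are preserved). Overall, the cross-section is a single solid region. Undo the 5° rotation: the query point maps to (6.215, 14.815) in the un-rotated model frame. The nearest boundary edge runs (0.00, 20.50)→(13.50, 20.50); distance from the point to it = 5.69 mm. The point is inside the cross-section and 5.69 mm from the nearest boundary — more than the 1.2 mm shell width (3 × 0.4), so it's in the infill interior.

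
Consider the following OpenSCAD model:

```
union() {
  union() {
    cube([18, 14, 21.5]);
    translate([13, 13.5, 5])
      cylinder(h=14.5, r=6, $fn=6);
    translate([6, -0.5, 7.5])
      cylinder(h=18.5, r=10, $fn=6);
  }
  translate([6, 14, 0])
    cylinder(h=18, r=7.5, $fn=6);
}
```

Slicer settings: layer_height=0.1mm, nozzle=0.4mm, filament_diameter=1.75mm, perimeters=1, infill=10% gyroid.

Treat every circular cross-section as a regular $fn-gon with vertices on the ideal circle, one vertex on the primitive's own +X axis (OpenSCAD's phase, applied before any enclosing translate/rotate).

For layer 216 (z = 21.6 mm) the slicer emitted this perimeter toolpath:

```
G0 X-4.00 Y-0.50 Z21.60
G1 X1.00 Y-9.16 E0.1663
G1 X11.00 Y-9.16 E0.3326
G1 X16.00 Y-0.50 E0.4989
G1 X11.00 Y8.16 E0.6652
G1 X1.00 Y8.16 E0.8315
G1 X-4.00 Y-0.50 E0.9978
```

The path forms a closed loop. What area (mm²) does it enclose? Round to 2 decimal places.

Apply the shoelace formula to the sequence of (X, Y) vertices; enclosed area = 259.80 mm².

259.80 mm²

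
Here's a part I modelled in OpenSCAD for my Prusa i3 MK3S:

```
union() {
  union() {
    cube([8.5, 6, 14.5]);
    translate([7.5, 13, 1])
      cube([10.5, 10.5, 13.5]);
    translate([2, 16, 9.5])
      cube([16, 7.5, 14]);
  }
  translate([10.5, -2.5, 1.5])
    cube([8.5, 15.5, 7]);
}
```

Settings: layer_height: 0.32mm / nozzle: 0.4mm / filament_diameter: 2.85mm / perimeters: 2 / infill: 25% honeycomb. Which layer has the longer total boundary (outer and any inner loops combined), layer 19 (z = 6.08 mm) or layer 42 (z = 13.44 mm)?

Layer 19 (z = 6.08): the cube is present — its section is the full 8.5×6 rectangle (perimeter 29.00 mm); the 10.5×10.5 cube at (7.5, 13) contributes its full rectangle (perimeter 42.00 mm); the cube at (2, 16) does not reach this height (z outside [9.5, 23.5]); Taking the union: the 2 present regions are separate (no shared area or edge), so areas and boundary lengths simply add and each stays a separate island — boundary = 71.00 mm; the cube at (10.5, -2.5) is present — its section is the full 8.5×15.5 rectangle (perimeter 48.00 mm); Merging all regions: the 2 present regions share edge segments without overlapping in area, so areas simply add but the touching pieces fuse into one outline (the shared edge portions become interior and drop out of the boundary) — boundary = 104.00 mm. So its perimeter = 104.00 mm. Layer 42 (z = 13.44): the 8.5×6 cube contributes its full rectangle (perimeter 29.00 mm); the cube at (7.5, 13) is present — its section is the full 10.5×10.5 rectangle (perimeter 42.00 mm); the cube at (2, 16) (footprint 16×7.5) is included at this height (perimeter 47.00 mm); Taking the union: the regions partially overlap (shared area 78.75 mm²), so the edge portions inside another operand are dropped and the merged outline is re-measured after clipping — boundary = 82.00 mm; the cube at (10.5, -2.5) is absent (z outside [1.5, 8.5]); Combining (union): only that combined region is present, so the union is just that shape — boundary = 82.00 mm. So its perimeter = 82.00 mm. Layer 19 is larger (104.00 vs 82.00 mm).

layer 19 (z = 6.08 mm)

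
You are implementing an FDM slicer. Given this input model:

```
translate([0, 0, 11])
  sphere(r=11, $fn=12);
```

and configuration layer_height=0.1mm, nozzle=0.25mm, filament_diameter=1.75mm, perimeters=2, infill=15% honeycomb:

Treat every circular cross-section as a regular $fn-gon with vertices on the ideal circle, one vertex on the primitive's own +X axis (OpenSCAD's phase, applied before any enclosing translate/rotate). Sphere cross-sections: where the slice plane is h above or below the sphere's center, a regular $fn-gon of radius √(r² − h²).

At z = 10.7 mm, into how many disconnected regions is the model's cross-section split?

1

At z = 10.7 mm: the r=11 sphere contributes a regular 12-gon of circumradius √(11²−0.3²) = 10.996. The result has 1 disconnected region.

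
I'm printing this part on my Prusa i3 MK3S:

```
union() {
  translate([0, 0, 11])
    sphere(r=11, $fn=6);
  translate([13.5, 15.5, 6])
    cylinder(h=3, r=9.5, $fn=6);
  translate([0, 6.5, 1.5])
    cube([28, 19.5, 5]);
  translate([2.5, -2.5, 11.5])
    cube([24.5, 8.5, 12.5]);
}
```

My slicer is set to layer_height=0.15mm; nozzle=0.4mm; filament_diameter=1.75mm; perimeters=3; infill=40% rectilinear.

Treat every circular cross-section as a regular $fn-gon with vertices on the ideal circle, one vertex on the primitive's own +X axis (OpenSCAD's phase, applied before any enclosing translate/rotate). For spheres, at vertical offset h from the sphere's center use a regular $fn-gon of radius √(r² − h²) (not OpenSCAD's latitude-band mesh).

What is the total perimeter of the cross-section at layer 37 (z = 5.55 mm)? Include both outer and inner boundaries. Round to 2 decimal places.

At z = 5.55 mm: the r=11 sphere slices to a regular 6-gon of circumradius 9.555 (√(r²−h²) with h=5.45 from center) (perimeter = 2·6·9.555·sin(180°/6) = 57.33 mm); the cylinder at (13.5, 15.5) is absent (z outside [6, 9]); the cube at (0, 6.5) (footprint 28×19.5) is included at this height (perimeter 95.00 mm); the cube at (2.5, -2.5) does not reach this height (z outside [11.5, 24]); Taking the union: the regions partially overlap (shared area 9.39 mm²), so the edge portions inside another operand are dropped and the merged outline is re-measured after clipping — boundary = 137.93 mm. Overall, the cross-section is a single solid region. Total boundary length (outer) = 137.93 mm.

137.93 mm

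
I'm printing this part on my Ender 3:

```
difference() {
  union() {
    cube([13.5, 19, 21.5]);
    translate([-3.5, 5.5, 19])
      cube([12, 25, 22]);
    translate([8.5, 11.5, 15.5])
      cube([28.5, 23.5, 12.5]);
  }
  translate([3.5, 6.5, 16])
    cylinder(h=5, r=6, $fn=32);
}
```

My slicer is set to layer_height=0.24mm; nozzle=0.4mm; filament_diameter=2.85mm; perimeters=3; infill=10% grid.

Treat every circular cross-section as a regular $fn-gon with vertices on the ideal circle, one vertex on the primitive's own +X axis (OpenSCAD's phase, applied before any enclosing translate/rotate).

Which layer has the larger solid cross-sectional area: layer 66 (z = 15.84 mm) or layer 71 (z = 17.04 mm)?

Layer 66 (z = 15.84): the cube is present — its section is the full 13.5×19 rectangle (area 256.50 mm²); the cube at (-3.5, 5.5) does not reach this height (z outside [19, 41]); the cube at (8.5, 11.5) (footprint 28.5×23.5) is included at this height (area 669.75 mm²); Merging all regions: the regions partially overlap — summed areas 926.25 mm² minus the doubly-counted overlap 37.50 mm² gives 888.75 mm² — area = 888.75 mm²; the cylinder at (3.5, 6.5) is not intersected at this z (z outside [16, 21]); Subtracting the remaining from the first: none of the subtracted shapes is present at this height, so that combined region is unchanged — area = 888.75 mm². So its area = 888.75 mm². Layer 71 (z = 17.04): the cube (footprint 13.5×19) is included at this height (area 256.50 mm²); the cube at (-3.5, 5.5) does not reach this height (z outside [19, 41]); the cube at (8.5, 11.5) is present — its section is the full 28.5×23.5 rectangle (area 669.75 mm²); Combining (union): the regions partially overlap — summed areas 926.25 mm² minus the doubly-counted overlap 37.50 mm² gives 888.75 mm² — area = 888.75 mm²; the cylinder at (3.5, 6.5): section is a regular 32-gon, circumradius r=6 (area = (32/2)·6.000²·sin(360°/32) = 112.37 mm²); Taking the first minus the rest: starting from the result so far (888.75 mm²), the r=6 cylinder at (3.5, 6.5) partially overlaps it — only the 95.52 mm² overlap (of its 112.37 mm²) is removed, clipping the outline — area = 793.23 mm². So its area = 793.23 mm². Layer 66 is larger (888.75 vs 793.23 mm²).

layer 66 (z = 15.84 mm)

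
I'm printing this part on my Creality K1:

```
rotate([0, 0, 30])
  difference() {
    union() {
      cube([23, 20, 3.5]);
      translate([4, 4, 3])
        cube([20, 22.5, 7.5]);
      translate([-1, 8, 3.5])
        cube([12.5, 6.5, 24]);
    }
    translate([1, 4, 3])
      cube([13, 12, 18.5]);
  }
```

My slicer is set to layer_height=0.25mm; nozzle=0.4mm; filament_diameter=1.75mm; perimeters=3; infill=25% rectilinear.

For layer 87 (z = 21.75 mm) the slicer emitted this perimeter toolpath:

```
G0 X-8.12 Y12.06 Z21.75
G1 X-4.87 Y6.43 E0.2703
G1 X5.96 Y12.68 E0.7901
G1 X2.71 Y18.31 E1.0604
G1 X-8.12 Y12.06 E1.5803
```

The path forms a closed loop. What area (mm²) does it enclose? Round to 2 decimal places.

Apply the shoelace formula to the sequence of (X, Y) vertices; enclosed area = 81.29 mm².

81.29 mm²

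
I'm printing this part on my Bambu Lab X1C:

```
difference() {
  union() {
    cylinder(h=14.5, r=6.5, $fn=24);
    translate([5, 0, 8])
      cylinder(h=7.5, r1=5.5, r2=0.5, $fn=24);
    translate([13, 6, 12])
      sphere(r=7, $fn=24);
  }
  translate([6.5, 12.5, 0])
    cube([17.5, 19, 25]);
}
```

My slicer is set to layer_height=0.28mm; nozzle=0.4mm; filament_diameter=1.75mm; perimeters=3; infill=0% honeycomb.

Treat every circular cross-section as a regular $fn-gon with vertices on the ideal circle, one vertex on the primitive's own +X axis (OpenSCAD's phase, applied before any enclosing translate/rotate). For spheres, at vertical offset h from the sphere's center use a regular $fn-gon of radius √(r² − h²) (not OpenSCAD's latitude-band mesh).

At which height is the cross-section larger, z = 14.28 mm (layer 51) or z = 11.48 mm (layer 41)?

Layer 51 (z = 14.28): the r=6.5 cylinder gives a regular 24-gon of circumradius 6.5 (constant along its height) (area = (24/2)·6.500²·sin(360°/24) = 131.22 mm²); the cone at (5, 0) (r1=5.5→r2=0.5) has section circumradius 1.313 here — a regular 24-gon (area = (24/2)·1.313²·sin(360°/24) = 5.36 mm²); the r=7 sphere at (13, 6) slices to a regular 24-gon of circumradius 6.618 (√(r²−h²) with h=2.28 from center) (area = (24/2)·6.618²·sin(360°/24) = 136.04 mm²); Combining (union): the regions partially overlap — summed areas 272.62 mm² minus the doubly-counted overlap 5.36 mm² gives 267.26 mm² — area = 267.26 mm²; the 17.5×19 cube at (6.5, 12.5) contributes its full rectangle (area 332.50 mm²); After the difference (first − rest): starting from that combined region (267.26 mm²), the 17.5×19 cube at (6.5, 12.5) partially overlaps it — only the 0.11 mm² overlap (of its 332.50 mm²) is removed, clipping the outline — area = 267.16 mm². So its area = 267.16 mm². Layer 41 (z = 11.48): the cylinder: section is a regular 24-gon, circumradius r=6.5 (area = (24/2)·6.500²·sin(360°/24) = 131.22 mm²); the cone at (5, 0) (r1=5.5→r2=0.5) has section circumradius 3.180 here — a regular 24-gon (area = (24/2)·3.180²·sin(360°/24) = 31.41 mm²); the sphere at (13, 6): section is a regular 24-gon, circumradius = √(r²−h²) = √(7²−0.52²) = 6.981 (area = (24/2)·6.981²·sin(360°/24) = 151.35 mm²); Taking the union: the regions partially overlap — summed areas 313.97 mm² minus the doubly-counted overlap 23.30 mm² gives 290.67 mm² — area = 290.67 mm²; the cube at (6.5, 12.5) (footprint 17.5×19) is included at this height (area 332.50 mm²); Taking the first minus the rest: starting from that combined region (290.67 mm²), the 17.5×19 cube at (6.5, 12.5) partially overlaps it — only the 1.45 mm² overlap (of its 332.50 mm²) is removed, clipping the outline — area = 289.22 mm². So its area = 289.22 mm². Layer 41 is larger (289.22 vs 267.16 mm²).

layer 41 (z = 11.48 mm)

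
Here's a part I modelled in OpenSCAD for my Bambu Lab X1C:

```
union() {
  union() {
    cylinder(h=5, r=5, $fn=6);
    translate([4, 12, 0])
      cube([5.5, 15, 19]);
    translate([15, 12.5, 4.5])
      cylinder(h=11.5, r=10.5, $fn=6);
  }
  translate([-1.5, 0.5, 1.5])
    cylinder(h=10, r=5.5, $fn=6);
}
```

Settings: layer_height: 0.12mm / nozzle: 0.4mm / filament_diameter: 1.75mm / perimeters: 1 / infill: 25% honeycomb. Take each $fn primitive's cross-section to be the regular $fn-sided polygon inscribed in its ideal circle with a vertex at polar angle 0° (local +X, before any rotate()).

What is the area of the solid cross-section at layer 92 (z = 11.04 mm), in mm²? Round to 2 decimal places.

423.45 mm²

At z = 11.04 mm: the cylinder is not intersected at this z (z outside [0, 5]); the cube at (4, 12) is present — its section is the full 5.5×15 rectangle (area 82.50 mm²); the r=10.5 cylinder at (15, 12.5) contributes a regular 6-gon of circumradius 10.5 (area = (6/2)·10.500²·sin(360°/6) = 286.44 mm²); Combining (union): the regions partially overlap — summed areas 368.94 mm² minus the doubly-counted overlap 24.08 mm² gives 344.86 mm² — area = 344.86 mm²; the cylinder at (-1.5, 0.5): section is a regular 6-gon, circumradius r=5.5 (area = (6/2)·5.500²·sin(360°/6) = 78.59 mm²); Combining (union): the 2 present regions are separate (no shared area or edge), so areas and boundary lengths simply add and each stays a separate island — area = 423.45 mm². Overall, the cross-section has 2 separate islands. Net area = 423.45 mm².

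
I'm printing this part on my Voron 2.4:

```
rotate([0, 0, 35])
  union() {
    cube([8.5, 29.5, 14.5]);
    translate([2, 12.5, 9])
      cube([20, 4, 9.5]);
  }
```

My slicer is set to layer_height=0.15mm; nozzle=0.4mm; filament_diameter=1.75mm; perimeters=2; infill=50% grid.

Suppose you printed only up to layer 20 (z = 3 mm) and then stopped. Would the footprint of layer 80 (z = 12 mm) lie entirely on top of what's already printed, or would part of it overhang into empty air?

Compare the two slices. At z = 3: the cube (footprint 8.5×29.5) is included at this height (area 250.75 mm²); the cube at (2, 12.5) is absent (z outside [9, 18.5]); Combining (union): only the 8.5×29.5 cube is present, so the union is just that shape — area = 250.75 mm²; (whole slice rotated 35° about Z — lengths, areas and connectivity unchanged). At z = 12: the 8.5×29.5 cube contributes its full rectangle (area 250.75 mm²); the cube at (2, 12.5) is present — its section is the full 20×4 rectangle (area 80.00 mm²); Combining (union): the regions partially overlap — summed areas 330.75 mm² minus the doubly-counted overlap 26.00 mm² gives 304.75 mm² — area = 304.75 mm²; (rotated 35° about Z; rotation is an isometry so areas/perimeters/island counts are preserved). Checking containment: at z = 12 the cross-section extends beyond the z = 3 cross-section by about 54.00 mm².

part overhangs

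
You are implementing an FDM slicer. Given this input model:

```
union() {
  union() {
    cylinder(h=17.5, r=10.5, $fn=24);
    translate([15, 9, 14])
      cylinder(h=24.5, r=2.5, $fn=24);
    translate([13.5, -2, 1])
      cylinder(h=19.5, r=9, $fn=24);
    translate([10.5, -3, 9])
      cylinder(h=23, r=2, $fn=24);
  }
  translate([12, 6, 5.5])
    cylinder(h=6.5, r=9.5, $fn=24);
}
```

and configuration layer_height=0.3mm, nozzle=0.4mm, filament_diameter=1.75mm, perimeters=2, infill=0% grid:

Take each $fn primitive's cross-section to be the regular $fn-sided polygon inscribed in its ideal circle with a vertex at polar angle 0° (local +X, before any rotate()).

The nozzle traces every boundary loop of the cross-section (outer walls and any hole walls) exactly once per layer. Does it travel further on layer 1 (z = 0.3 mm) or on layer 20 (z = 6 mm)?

layer 20 (z = 6 mm)

Layer 1 (z = 0.3): the cylinder: section is a regular 24-gon, circumradius r=10.5 (perimeter = 2·24·10.500·sin(180°/24) = 65.79 mm); the cylinder at (15, 9) is absent (z outside [14, 38.5]); the cylinder at (13.5, -2) does not reach this height (z outside [1, 20.5]); the cylinder at (10.5, -3) is absent (z outside [9, 32]); Combining (union): only the r=10.5 cylinder is present, so the union is just that shape — boundary = 65.79 mm; the cylinder at (12, 6) is absent (z outside [5.5, 12]); Taking the union: only the result so far is present, so the union is just that shape — boundary = 65.79 mm. So its perimeter = 65.79 mm. Layer 20 (z = 6): the cylinder: section is a regular 24-gon, circumradius r=10.5 (perimeter = 2·24·10.500·sin(180°/24) = 65.79 mm); the cylinder at (15, 9) is absent (z outside [14, 38.5]); the r=9 cylinder at (13.5, -2) contributes a regular 24-gon of circumradius 9 (perimeter = 2·24·9.000·sin(180°/24) = 56.39 mm); the cylinder at (10.5, -3) is absent (z outside [9, 32]); Taking the union: the regions partially overlap (shared area 54.27 mm²), so the edge portions inside another operand are dropped and the merged outline is re-measured after clipping — boundary = 91.56 mm; the cylinder at (12, 6): section is a regular 24-gon, circumradius r=9.5 (perimeter = 2·24·9.500·sin(180°/24) = 59.52 mm); Merging all regions: the regions partially overlap (shared area 154.11 mm²), so the edge portions inside another operand are dropped and the merged outline is re-measured after clipping — boundary = 99.67 mm. So its perimeter = 99.67 mm. Layer 20 is larger (99.67 vs 65.79 mm).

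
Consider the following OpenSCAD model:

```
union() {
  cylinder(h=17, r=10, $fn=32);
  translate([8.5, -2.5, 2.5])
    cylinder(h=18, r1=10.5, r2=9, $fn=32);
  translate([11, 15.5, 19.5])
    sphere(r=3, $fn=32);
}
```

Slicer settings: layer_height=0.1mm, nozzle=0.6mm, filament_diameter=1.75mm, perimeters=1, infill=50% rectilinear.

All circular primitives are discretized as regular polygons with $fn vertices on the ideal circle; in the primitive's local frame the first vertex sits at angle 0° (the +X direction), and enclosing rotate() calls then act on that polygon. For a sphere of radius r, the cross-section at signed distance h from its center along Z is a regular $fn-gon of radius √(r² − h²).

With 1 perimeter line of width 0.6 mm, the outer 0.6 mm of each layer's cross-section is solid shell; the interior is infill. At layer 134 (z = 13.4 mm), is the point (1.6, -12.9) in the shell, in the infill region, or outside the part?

At z = 13.4 mm: the r=10 cylinder contributes a regular 32-gon of circumradius 10; the cone at (8.5, -2.5) contributes a regular 32-gon of circumradius 9.592 (interpolated between r1=10.5 and r2=9 at t=0.606); the sphere at (11, 15.5) is absent (|z−center|=6.100 > r=3); Merging all regions: the regions partially overlap (shared area 132.57 mm²), so overlapping operands fuse into one piece — 1 connected region. Overall, the cross-section is a single solid region. The nearest boundary edge runs (4.83, -11.36)→(3.17, -10.48); distance from the point to it = 2.89 mm. The point is not inside any of the regions above, so it lies outside the cross-section (2.89 mm from the nearest boundary).

outside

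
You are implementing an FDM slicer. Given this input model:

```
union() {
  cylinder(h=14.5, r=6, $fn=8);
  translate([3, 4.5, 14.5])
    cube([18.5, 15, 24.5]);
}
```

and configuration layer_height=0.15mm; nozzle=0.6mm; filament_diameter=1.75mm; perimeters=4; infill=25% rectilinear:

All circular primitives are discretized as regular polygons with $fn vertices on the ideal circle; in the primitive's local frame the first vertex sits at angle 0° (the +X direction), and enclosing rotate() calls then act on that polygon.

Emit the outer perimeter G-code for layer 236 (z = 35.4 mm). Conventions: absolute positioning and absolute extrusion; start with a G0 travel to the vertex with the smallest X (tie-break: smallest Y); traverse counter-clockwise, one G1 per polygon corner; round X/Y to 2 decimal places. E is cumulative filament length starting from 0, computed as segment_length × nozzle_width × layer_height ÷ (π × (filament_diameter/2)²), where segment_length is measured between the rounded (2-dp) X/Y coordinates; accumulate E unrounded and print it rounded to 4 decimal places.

At z = 35.4 mm: the cylinder is not intersected at this z (z outside [0, 14.5]); the cube at (3, 4.5) (footprint 18.5×15) is included at this height; Combining (union): only the 18.5×15 cube at (3, 4.5) is present, so the union is just that shape — 1 connected region. The outline is a single polygon with 4 vertices. Extrusion per mm of travel: 0.6 × 0.15 / (π × 0.875²) = 0.037418. Accumulating E over each segment gives final E = 2.5070.

G0 X3.00 Y4.50 Z35.40
G1 X21.50 Y4.50 E0.6922
G1 X21.50 Y19.50 E1.2535
G1 X3.00 Y19.50 E1.9457
G1 X3.00 Y4.50 E2.5070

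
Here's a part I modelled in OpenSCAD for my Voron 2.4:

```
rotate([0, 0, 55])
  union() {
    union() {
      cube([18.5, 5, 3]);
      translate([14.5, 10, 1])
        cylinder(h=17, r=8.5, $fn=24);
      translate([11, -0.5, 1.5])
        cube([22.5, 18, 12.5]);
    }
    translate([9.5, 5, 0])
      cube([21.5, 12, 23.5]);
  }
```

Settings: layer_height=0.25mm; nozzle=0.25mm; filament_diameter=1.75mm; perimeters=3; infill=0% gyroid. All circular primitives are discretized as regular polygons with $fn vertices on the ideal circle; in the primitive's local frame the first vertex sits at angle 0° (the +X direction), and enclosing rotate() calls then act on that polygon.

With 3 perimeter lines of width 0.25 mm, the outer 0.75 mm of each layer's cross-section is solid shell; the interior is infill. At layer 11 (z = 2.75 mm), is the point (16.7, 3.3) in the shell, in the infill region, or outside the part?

outside

At z = 2.75 mm: the cube is present — its section is the full 18.5×5 rectangle; the cylinder at (14.5, 10): section is a regular 24-gon, circumradius r=8.5; the cube at (11, -0.5) is present — its section is the full 22.5×18 rectangle; Taking the union: the regions partially overlap (shared area 207.41 mm²), so overlapping operands fuse into one piece — 1 connected region; the cube at (9.5, 5) (footprint 21.5×12) is included at this height; Merging all regions: the regions partially overlap (shared area 257.97 mm²), so overlapping operands fuse into one piece — 1 connected region; (whole slice rotated 55° about Z — lengths, areas and connectivity unchanged). Overall, the cross-section is a single solid region. Undo the 55° rotation: the query point maps to (12.282, -11.787) in the un-rotated model frame. The nearest boundary edge runs (33.50, -0.50)→(11.00, -0.50); distance from the point to it = 11.29 mm. The point is not inside any of the regions above, so it lies outside the cross-section (11.29 mm from the nearest boundary).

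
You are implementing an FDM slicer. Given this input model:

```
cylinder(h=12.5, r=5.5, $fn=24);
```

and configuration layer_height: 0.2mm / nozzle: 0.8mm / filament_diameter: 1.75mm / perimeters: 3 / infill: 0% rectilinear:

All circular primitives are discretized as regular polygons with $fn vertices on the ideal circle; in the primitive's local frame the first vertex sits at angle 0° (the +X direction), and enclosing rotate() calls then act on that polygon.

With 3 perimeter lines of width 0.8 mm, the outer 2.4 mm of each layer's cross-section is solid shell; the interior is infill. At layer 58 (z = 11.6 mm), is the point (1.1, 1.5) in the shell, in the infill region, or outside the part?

At z = 11.6 mm: the cylinder: section is a regular 24-gon, circumradius r=5.5. Overall, the cross-section is a single solid region. The nearest boundary edge runs (3.89, 3.89)→(2.75, 4.76); distance from the point to it = 3.59 mm. The point is inside the cross-section and 3.59 mm from the nearest boundary — more than the 2.4 mm shell width (3 × 0.8), so it's in the infill interior.

infill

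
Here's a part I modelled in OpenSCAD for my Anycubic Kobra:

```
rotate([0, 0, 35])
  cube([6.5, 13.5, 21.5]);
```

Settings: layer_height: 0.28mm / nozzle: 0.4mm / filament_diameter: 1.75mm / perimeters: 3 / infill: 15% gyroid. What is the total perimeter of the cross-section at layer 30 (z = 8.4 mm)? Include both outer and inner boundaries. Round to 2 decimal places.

At z = 8.4 mm: the cube is present — its section is the full 6.5×13.5 rectangle (perimeter 40.00 mm); (whole slice rotated 35° about Z — lengths, areas and connectivity unchanged). Overall, the cross-section is a single solid region. Total boundary length (outer) = 40.00 mm.

40.00 mm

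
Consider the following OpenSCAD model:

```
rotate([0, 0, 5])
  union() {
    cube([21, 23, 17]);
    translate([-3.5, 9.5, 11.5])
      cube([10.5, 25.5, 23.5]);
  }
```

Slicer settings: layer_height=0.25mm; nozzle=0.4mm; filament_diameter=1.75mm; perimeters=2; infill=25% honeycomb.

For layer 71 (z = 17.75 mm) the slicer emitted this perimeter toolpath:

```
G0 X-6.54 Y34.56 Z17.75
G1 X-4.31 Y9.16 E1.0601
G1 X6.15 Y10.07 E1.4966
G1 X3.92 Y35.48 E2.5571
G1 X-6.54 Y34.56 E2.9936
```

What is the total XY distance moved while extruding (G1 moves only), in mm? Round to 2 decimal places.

Sum the Euclidean lengths of each G1 segment: total = 72.01 mm.

72.01 mm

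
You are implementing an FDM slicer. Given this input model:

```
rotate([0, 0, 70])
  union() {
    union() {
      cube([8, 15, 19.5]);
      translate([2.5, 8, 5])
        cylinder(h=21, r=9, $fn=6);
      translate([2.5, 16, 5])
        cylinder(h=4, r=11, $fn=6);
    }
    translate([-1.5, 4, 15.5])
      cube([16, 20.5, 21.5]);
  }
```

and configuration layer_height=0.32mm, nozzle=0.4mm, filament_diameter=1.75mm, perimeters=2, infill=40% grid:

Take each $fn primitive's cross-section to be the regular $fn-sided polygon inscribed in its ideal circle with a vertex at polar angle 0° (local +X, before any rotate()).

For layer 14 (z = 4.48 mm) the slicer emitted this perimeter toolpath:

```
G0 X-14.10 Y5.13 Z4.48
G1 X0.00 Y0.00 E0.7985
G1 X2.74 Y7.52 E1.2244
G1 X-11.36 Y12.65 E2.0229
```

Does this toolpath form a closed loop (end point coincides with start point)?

no

Start point (G0): (-14.10, 5.13). End point (last G1): the path does not return to the start — open.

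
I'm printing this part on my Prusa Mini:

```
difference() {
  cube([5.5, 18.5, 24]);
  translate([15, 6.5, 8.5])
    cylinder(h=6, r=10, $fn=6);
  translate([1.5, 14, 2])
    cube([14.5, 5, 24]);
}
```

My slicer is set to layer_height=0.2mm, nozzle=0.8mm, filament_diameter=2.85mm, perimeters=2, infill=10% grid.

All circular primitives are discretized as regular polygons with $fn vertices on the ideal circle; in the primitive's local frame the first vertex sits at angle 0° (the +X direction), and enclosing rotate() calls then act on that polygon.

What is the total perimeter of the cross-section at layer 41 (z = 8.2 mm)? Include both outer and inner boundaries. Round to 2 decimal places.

48.00 mm

At z = 8.2 mm: the cube is present — its section is the full 5.5×18.5 rectangle (perimeter 48.00 mm); the cylinder at (15, 6.5) does not reach this height (z outside [8.5, 14.5]); the 14.5×5 cube at (1.5, 14) contributes its full rectangle (perimeter 39.00 mm); Taking the first minus the rest: starting from the 5.5×18.5 cube, the 14.5×5 cube at (1.5, 14) partially overlaps it — only the 18.00 mm² overlap (of its 72.50 mm²) is removed, clipping the outline — boundary = 48.00 mm. Overall, the cross-section is a single solid region. Total boundary length (outer) = 48.00 mm.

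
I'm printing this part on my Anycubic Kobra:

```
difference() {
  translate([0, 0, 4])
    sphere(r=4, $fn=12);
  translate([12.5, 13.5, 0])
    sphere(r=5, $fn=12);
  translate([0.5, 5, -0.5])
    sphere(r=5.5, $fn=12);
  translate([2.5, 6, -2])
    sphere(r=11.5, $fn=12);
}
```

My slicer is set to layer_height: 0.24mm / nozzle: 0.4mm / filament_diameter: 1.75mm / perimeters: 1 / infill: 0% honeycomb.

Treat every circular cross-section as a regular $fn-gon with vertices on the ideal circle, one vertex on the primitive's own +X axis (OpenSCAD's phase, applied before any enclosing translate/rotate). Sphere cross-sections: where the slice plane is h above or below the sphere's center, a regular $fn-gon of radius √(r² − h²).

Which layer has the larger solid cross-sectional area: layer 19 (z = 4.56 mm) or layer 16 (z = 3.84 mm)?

layer 19 (z = 4.56 mm)

Layer 19 (z = 4.56): the r=4 sphere contributes a regular 12-gon of circumradius √(4²−0.56²) = 3.961 (area = (12/2)·3.961²·sin(360°/12) = 47.06 mm²); the r=5 sphere at (12.5, 13.5) contributes a regular 12-gon of circumradius √(5²−4.56²) = 2.051 (area = (12/2)·2.051²·sin(360°/12) = 12.62 mm²); the sphere at (0.5, 5): section is a regular 12-gon, circumradius = √(r²−h²) = √(5.5²−5.06²) = 2.156 (area = (12/2)·2.156²·sin(360°/12) = 13.94 mm²); the sphere at (2.5, 6): section is a regular 12-gon, circumradius = √(r²−h²) = √(11.5²−6.56²) = 9.445 (area = (12/2)·9.445²·sin(360°/12) = 267.65 mm²); After the difference (first − rest): starting from the r=4 sphere (47.06 mm²), the r=5 sphere at (12.5, 13.5) misses the remaining region (no effect); the r=5.5 sphere at (0.5, 5) partially overlaps it — only the 1.96 mm² overlap (of its 13.94 mm²) is removed, clipping the outline; the r=11.5 sphere at (2.5, 6) partially overlaps it — only the 39.78 mm² overlap (of its 267.65 mm²) is removed, clipping the outline — area = 5.32 mm². So its area = 5.32 mm². Layer 16 (z = 3.84): the sphere: section is a regular 12-gon, circumradius = √(r²−h²) = √(4²−0.16²) = 3.997 (area = (12/2)·3.997²·sin(360°/12) = 47.92 mm²); the r=5 sphere at (12.5, 13.5) contributes a regular 12-gon of circumradius √(5²−3.84²) = 3.202 (area = (12/2)·3.202²·sin(360°/12) = 30.76 mm²); the r=5.5 sphere at (0.5, 5) contributes a regular 12-gon of circumradius √(5.5²−4.34²) = 3.379 (area = (12/2)·3.379²·sin(360°/12) = 34.24 mm²); the sphere at (2.5, 6): section is a regular 12-gon, circumradius = √(r²−h²) = √(11.5²−5.84²) = 9.907 (area = (12/2)·9.907²·sin(360°/12) = 294.43 mm²); After the difference (first − rest): starting from the r=4 sphere (47.92 mm²), the r=5 sphere at (12.5, 13.5) misses the remaining region (no effect); the r=5.5 sphere at (0.5, 5) partially overlaps it — only the 7.74 mm² overlap (of its 34.24 mm²) is removed, clipping the outline; the r=11.5 sphere at (2.5, 6) partially overlaps it — only the 37.39 mm² overlap (of its 294.43 mm²) is removed, clipping the outline — area = 2.79 mm². So its area = 2.79 mm². Layer 19 is larger (5.32 vs 2.79 mm²).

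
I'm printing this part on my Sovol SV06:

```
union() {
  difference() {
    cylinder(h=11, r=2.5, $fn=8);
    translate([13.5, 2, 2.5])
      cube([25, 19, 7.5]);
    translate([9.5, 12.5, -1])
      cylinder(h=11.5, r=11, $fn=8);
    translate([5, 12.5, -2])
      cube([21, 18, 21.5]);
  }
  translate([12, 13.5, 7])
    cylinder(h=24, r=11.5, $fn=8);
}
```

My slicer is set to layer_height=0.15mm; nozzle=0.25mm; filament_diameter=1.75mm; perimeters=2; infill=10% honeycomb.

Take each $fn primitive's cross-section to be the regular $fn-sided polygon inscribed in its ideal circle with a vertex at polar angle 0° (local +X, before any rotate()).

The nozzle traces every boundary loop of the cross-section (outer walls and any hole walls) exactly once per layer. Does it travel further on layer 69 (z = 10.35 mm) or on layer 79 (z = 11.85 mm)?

layer 69 (z = 10.35 mm)

Layer 69 (z = 10.35): the r=2.5 cylinder gives a regular 8-gon of circumradius 2.5 (constant along its height) (perimeter = 2·8·2.500·sin(180°/8) = 15.31 mm); the cube at (13.5, 2) does not reach this height (z outside [2.5, 10]); the r=11 cylinder at (9.5, 12.5) gives a regular 8-gon of circumradius 11 (constant along its height) (perimeter = 2·8·11.000·sin(180°/8) = 67.35 mm); the cube at (5, 12.5) is present — its section is the full 21×18 rectangle (perimeter 78.00 mm); After the difference (first − rest): starting from the r=2.5 cylinder, the r=11 cylinder at (9.5, 12.5) misses the remaining region (no effect); the 21×18 cube at (5, 12.5) misses the remaining region (no effect) — boundary = 15.31 mm; the r=11.5 cylinder at (12, 13.5) contributes a regular 8-gon of circumradius 11.5 (perimeter = 2·8·11.500·sin(180°/8) = 70.41 mm); Taking the union: the 2 present regions are separate (no shared area or edge), so areas and boundary lengths simply add and each stays a separate island — boundary = 85.72 mm. So its perimeter = 85.72 mm. Layer 79 (z = 11.85): the cylinder does not reach this height (z outside [0, 11]); the cube at (13.5, 2) is absent (z outside [2.5, 10]); the cylinder at (9.5, 12.5) is absent (z outside [-1, 10.5]); the cube at (5, 12.5) is present — its section is the full 21×18 rectangle (perimeter 78.00 mm); Subtracting the remaining from the first: the first operand is absent here, so nothing remains; the r=11.5 cylinder at (12, 13.5) gives a regular 8-gon of circumradius 11.5 (constant along its height) (perimeter = 2·8·11.500·sin(180°/8) = 70.41 mm); Combining (union): only the r=11.5 cylinder at (12, 13.5) is present, so the union is just that shape — boundary = 70.41 mm. So its perimeter = 70.41 mm. Layer 69 is larger (85.72 vs 70.41 mm).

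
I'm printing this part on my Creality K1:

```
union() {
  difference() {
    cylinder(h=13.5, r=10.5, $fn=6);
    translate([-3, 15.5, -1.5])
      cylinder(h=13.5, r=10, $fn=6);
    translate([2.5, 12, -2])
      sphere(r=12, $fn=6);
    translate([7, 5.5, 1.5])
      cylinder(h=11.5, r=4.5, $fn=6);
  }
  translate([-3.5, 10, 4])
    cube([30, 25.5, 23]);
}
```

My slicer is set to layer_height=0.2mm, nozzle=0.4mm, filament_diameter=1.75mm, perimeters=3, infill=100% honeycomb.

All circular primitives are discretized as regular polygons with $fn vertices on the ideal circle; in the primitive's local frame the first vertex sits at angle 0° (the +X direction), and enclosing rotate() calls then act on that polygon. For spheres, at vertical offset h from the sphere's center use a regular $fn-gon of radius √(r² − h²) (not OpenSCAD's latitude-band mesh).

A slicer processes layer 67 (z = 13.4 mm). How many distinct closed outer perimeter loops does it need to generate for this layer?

At z = 13.4 mm: the r=10.5 cylinder gives a regular 6-gon of circumradius 10.5 (constant along its height); the cylinder at (-3, 15.5) is not intersected at this z (z outside [-1.5, 12]); the sphere at (2.5, 12) is absent (|z−center|=15.400 > r=12); the cylinder at (7, 5.5) does not reach this height (z outside [1.5, 13]); Subtracting the remaining from the first: none of the subtracted shapes is present at this height, so the r=10.5 cylinder is unchanged — 1 connected region; the cube at (-3.5, 10) (footprint 30×25.5) is included at this height; Combining (union): the 2 present regions are separate (no shared area or edge), so areas and boundary lengths simply add and each stays a separate island — 2 connected regions. The result has 2 disconnected regions.

2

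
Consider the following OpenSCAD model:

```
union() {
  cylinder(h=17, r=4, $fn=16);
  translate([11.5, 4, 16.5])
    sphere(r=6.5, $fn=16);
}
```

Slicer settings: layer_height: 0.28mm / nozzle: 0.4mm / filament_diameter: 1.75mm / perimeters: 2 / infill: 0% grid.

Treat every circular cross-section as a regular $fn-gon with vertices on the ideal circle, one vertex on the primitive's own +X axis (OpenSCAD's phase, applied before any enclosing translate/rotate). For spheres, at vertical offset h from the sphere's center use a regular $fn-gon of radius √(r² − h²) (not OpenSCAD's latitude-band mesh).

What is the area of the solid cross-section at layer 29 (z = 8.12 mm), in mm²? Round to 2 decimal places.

48.98 mm²

At z = 8.12 mm: the r=4 cylinder contributes a regular 16-gon of circumradius 4 (area = (16/2)·4.000²·sin(360°/16) = 48.98 mm²); the sphere at (11.5, 4) does not reach this height (|z−center|=8.380 > r=6.5); Taking the union: only the r=4 cylinder is present, so the union is just that shape — area = 48.98 mm². Overall, the cross-section is a single solid region. Net area = 48.98 mm².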